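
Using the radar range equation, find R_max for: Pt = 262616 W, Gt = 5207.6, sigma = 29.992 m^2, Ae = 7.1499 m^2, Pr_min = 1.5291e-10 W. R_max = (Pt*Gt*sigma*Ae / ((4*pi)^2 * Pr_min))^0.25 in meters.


R^4 = 262616*5207.6*29.992*7.1499 / ((4*pi)^2 * 1.5291e-10) = 1.214531e+19
R_max = 1.214531e+19^0.25 = 59034 m

59034 m


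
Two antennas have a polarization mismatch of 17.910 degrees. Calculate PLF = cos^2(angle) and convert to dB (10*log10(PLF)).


PLF_linear = cos^2(17.910 deg) = 0.9054298
PLF_dB = 10 * log10(0.9054298) = -0.4315 dB

-0.4315 dB


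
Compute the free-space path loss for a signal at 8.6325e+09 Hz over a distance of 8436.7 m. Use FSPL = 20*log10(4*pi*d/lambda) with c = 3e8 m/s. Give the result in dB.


lambda = c / f = 3.0000e+08 / 8.6325e+09 = 0.03475239 m
FSPL = 20 * log10(4*pi*8436.7/0.03475239) = 129.7 dB

129.7 dB


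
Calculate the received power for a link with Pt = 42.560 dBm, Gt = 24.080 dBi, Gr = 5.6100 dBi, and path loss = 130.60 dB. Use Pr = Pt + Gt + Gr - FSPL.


Pr = 42.560 + 24.080 + 5.6100 - 130.60 = -58.35 dBm

-58.35 dBm


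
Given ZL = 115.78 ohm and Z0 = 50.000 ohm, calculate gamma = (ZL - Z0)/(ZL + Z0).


gamma = (115.78 - 50.000) / (115.78 + 50.000) = 0.3968

0.3968


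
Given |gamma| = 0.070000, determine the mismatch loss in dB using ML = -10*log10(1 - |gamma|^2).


ML = -10 * log10(1 - 0.070000^2) = -10 * log10(0.9951) = 0.02133 dB

0.02133 dB


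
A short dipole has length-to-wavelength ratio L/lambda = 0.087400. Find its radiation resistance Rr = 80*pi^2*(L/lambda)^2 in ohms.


Rr = 80 * pi^2 * (0.087400)^2 = 80 * 9.869604 * 7.638760e-03 = 6.031 ohm

6.031 ohm


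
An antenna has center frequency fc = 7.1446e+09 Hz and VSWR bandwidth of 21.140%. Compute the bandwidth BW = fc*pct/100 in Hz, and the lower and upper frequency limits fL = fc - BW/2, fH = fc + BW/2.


BW = 7.1446e+09 * 21.140/100 = 1.510368e+09 Hz
fL = 7.1446e+09 - 1.510368e+09/2 = 6.389e+09 Hz
fH = 7.1446e+09 + 1.510368e+09/2 = 7.900e+09 Hz

BW=1.510e+09 Hz, fL=6.389e+09 Hz, fH=7.900e+09 Hz


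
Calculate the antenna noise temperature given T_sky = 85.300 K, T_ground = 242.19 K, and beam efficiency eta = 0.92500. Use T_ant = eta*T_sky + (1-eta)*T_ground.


T_ant = 0.92500 * 85.300 + (1 - 0.92500) * 242.19 = 97.07 K

97.07 K


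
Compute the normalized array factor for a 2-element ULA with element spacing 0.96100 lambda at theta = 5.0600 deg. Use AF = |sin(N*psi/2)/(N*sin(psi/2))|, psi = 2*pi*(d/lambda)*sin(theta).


psi = 2*pi*0.96100*sin(5.0600 deg) = 0.5325574 rad
AF = |sin(2*0.5325574/2) / (2*sin(0.5325574/2))| = 0.9648

0.9648


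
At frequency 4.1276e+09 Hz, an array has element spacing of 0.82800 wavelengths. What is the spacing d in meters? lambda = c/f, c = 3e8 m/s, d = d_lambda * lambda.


lambda = c / f = 3.0000e+08 / 4.1276e+09 = 0.07268146 m
d = 0.82800 * 0.07268146 = 0.06018 m

0.06018 m


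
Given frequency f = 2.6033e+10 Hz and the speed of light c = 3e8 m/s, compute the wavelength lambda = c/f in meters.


lambda = c / f = 3.0000e+08 / 2.6033e+10 = 0.01152 m

0.01152 m


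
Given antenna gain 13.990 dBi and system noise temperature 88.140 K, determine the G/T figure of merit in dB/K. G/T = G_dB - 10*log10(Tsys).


G/T = 13.990 - 10*log10(88.140) = 13.990 - 19.45173 = -5.462 dB/K

-5.462 dB/K


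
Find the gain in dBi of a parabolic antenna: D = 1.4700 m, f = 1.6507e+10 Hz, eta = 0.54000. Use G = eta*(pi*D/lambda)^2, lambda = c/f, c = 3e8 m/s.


lambda = c / f = 3.0000e+08 / 1.6507e+10 = 0.01817411 m
G_linear = 0.54000 * (pi * 1.4700 / 0.01817411)^2 = 34867.59
G_dBi = 10 * log10(34867.59) = 45.42 dBi

45.42 dBi


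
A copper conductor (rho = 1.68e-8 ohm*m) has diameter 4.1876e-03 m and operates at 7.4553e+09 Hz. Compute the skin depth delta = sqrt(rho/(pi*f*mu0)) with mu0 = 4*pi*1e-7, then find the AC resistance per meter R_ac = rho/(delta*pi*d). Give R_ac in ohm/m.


delta = sqrt(1.68e-8 / (pi * 7.4553e+09 * 4*pi*1e-7)) = 7.555135e-07 m
R_ac = 1.68e-8 / (7.555135e-07 * pi * 4.1876e-03) = 1.690 ohm/m

1.690 ohm/m


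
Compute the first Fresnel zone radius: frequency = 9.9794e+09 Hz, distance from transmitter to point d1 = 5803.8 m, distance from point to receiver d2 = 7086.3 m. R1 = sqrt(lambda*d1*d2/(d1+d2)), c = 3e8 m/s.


lambda = c / f = 3.0000e+08 / 9.9794e+09 = 0.03006193 m
R1 = sqrt(0.03006193 * 5803.8 * 7086.3 / (5803.8 + 7086.3)) = 9.794 m

9.794 m


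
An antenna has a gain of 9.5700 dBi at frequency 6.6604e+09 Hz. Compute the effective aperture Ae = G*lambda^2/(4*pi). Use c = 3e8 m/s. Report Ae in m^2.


lambda = c / f = 3.0000e+08 / 6.6604e+09 = 0.04504234 m
G_linear = 10^(9.5700/10) = 9.057326
Ae = G_linear * lambda^2 / (4*pi) = 9.057326 * 0.04504234^2 / (4*pi) = 1.462e-03 m^2

1.462e-03 m^2


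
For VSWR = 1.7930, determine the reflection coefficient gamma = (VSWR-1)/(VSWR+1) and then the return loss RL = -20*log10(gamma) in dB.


gamma = (1.7930 - 1) / (1.7930 + 1) = 0.2839241
RL = -20 * log10(0.2839241) = 10.94 dB

10.94 dB


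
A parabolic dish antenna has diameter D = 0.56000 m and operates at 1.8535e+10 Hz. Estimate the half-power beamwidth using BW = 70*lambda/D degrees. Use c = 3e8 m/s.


lambda = c / f = 3.0000e+08 / 1.8535e+10 = 0.01618559 m
BW = 70 * 0.01618559 / 0.56000 = 2.023 deg

2.023 deg


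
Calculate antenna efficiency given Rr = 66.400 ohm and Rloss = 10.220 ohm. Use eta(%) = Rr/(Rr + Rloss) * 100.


eta = 66.400 / (66.400 + 10.220) * 100 = 86.66%

86.66%


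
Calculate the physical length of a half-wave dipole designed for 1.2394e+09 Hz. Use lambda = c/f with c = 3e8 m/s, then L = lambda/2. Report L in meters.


lambda = c / f = 3.0000e+08 / 1.2394e+09 = 0.2420526 m
L = lambda / 2 = 0.2420526 / 2 = 0.1210 m

0.1210 m


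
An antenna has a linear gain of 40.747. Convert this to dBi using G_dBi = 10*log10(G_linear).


G_dBi = 10 * log10(40.747) = 16.10 dBi

16.10 dBi


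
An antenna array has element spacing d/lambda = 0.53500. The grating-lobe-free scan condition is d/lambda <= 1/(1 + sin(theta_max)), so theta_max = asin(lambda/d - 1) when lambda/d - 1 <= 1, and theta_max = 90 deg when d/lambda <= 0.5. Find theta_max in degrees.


lambda/d - 1 = 1/0.53500 - 1 = 0.8691589
theta_max = asin(0.8691589) = 60.36 deg

60.36 deg


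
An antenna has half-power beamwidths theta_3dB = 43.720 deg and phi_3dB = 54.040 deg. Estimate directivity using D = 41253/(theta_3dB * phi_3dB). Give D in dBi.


D_linear = 41253 / (43.720 * 54.040) = 17.46064
D_dBi = 10 * log10(17.46064) = 12.42 dBi

12.42 dBi


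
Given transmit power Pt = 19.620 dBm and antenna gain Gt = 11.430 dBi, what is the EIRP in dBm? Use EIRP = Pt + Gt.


EIRP = Pt + Gt = 19.620 + 11.430 = 31.05 dBm

31.05 dBm


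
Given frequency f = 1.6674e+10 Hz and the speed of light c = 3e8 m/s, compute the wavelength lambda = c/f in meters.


lambda = c / f = 3.0000e+08 / 1.6674e+10 = 0.01799 m

0.01799 m


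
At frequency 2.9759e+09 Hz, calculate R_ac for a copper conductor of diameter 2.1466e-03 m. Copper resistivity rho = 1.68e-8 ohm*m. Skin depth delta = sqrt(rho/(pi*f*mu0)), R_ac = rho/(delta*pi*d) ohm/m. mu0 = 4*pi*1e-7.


delta = sqrt(1.68e-8 / (pi * 2.9759e+09 * 4*pi*1e-7)) = 1.195819e-06 m
R_ac = 1.68e-8 / (1.195819e-06 * pi * 2.1466e-03) = 2.083 ohm/m

2.083 ohm/m


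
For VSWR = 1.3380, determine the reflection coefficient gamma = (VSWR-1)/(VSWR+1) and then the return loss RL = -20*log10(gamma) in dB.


gamma = (1.3380 - 1) / (1.3380 + 1) = 0.1445680
RL = -20 * log10(0.1445680) = 16.80 dB

16.80 dB


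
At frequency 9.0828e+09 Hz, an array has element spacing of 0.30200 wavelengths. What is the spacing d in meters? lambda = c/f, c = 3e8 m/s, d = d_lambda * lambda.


lambda = c / f = 3.0000e+08 / 9.0828e+09 = 0.03302946 m
d = 0.30200 * 0.03302946 = 9.975e-03 m

9.975e-03 m


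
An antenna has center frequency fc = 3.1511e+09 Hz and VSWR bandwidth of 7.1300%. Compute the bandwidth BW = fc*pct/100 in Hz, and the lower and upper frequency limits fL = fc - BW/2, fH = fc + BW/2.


BW = 3.1511e+09 * 7.1300/100 = 2.246734e+08 Hz
fL = 3.1511e+09 - 2.246734e+08/2 = 3.039e+09 Hz
fH = 3.1511e+09 + 2.246734e+08/2 = 3.263e+09 Hz

BW=2.247e+08 Hz, fL=3.039e+09 Hz, fH=3.263e+09 Hz


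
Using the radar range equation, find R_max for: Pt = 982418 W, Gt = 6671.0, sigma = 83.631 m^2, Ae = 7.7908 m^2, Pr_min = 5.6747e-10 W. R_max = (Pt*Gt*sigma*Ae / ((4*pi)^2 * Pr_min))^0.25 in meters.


R^4 = 982418*6671.0*83.631*7.7908 / ((4*pi)^2 * 5.6747e-10) = 4.765121e+19
R_max = 4.765121e+19^0.25 = 83084 m

83084 m


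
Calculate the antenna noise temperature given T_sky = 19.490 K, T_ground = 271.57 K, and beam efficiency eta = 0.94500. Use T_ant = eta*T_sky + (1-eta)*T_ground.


T_ant = 0.94500 * 19.490 + (1 - 0.94500) * 271.57 = 33.35 K

33.35 K


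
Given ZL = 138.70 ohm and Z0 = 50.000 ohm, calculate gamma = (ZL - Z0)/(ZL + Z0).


gamma = (138.70 - 50.000) / (138.70 + 50.000) = 0.4701

0.4701


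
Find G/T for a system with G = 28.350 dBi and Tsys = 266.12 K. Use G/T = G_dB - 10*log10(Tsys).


G/T = 28.350 - 10*log10(266.12) = 28.350 - 24.25078 = 4.099 dB/K

4.099 dB/K


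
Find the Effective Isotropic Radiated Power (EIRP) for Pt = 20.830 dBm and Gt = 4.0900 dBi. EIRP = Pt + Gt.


EIRP = Pt + Gt = 20.830 + 4.0900 = 24.92 dBm

24.92 dBm


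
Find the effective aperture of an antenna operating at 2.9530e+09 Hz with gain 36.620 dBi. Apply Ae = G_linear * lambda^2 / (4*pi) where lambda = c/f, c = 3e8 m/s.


lambda = c / f = 3.0000e+08 / 2.9530e+09 = 0.1015916 m
G_linear = 10^(36.620/10) = 4591.980
Ae = G_linear * lambda^2 / (4*pi) = 4591.980 * 0.1015916^2 / (4*pi) = 3.771 m^2

3.771 m^2


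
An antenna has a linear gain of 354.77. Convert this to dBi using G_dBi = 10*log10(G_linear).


G_dBi = 10 * log10(354.77) = 25.50 dBi

25.50 dBi


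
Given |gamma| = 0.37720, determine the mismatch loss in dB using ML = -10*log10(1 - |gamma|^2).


ML = -10 * log10(1 - 0.37720^2) = -10 * log10(0.85772016) = 0.6665 dB

0.6665 dB


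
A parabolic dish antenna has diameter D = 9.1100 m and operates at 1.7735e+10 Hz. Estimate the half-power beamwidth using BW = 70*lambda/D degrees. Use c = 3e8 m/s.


lambda = c / f = 3.0000e+08 / 1.7735e+10 = 0.01691570 m
BW = 70 * 0.01691570 / 9.1100 = 0.1300 deg

0.1300 deg


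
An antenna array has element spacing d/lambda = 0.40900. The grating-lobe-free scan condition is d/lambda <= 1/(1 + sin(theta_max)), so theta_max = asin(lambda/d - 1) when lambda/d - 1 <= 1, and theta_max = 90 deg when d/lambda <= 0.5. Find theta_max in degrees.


lambda/d - 1 = 1/0.40900 - 1 = 1.444988 >= 1
d/lambda <= 0.5, so the array can scan to endfire without grating lobes: theta_max = 90 deg

90 deg


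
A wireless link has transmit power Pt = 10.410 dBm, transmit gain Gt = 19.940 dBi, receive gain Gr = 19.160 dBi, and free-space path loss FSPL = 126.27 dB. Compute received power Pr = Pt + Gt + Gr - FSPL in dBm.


Pr = 10.410 + 19.940 + 19.160 - 126.27 = -76.76 dBm

-76.76 dBm


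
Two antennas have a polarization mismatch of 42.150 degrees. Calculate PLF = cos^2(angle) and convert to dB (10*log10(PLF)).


PLF_linear = cos^2(42.150 deg) = 0.5496599
PLF_dB = 10 * log10(0.5496599) = -2.599 dB

-2.599 dB


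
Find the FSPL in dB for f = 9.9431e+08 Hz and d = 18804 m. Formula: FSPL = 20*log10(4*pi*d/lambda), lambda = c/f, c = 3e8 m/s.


lambda = c / f = 3.0000e+08 / 9.9431e+08 = 0.3017168 m
FSPL = 20 * log10(4*pi*18804/0.3017168) = 117.9 dB

117.9 dB


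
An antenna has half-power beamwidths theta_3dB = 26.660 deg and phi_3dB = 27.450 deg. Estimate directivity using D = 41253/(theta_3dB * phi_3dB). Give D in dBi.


D_linear = 41253 / (26.660 * 27.450) = 56.37065
D_dBi = 10 * log10(56.37065) = 17.51 dBi

17.51 dBi


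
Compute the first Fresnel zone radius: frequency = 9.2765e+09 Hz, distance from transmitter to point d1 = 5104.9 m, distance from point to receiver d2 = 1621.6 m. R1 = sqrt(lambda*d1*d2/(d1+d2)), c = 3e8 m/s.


lambda = c / f = 3.0000e+08 / 9.2765e+09 = 0.03233978 m
R1 = sqrt(0.03233978 * 5104.9 * 1621.6 / (5104.9 + 1621.6)) = 6.309 m

6.309 m


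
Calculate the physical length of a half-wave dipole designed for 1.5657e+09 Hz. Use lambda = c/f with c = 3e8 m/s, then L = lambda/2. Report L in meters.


lambda = c / f = 3.0000e+08 / 1.5657e+09 = 0.1916076 m
L = lambda / 2 = 0.1916076 / 2 = 0.09580 m

0.09580 m


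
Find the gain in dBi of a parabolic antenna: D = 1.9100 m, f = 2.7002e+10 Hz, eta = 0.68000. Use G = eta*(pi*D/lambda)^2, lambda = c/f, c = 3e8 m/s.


lambda = c / f = 3.0000e+08 / 2.7002e+10 = 0.01111029 m
G_linear = 0.68000 * (pi * 1.9100 / 0.01111029)^2 = 198346.5
G_dBi = 10 * log10(198346.5) = 52.97 dBi

52.97 dBi


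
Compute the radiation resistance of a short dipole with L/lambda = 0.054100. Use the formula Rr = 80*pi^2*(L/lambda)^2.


Rr = 80 * pi^2 * (0.054100)^2 = 80 * 9.869604 * 2.926810e-03 = 2.311 ohm

2.311 ohm


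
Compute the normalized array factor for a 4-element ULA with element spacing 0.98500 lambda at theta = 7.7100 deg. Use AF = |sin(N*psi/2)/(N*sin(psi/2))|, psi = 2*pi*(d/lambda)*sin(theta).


psi = 2*pi*0.98500*sin(7.7100 deg) = 0.8303026 rad
AF = |sin(4*0.8303026/2) / (4*sin(0.8303026/2))| = 0.6173

0.6173


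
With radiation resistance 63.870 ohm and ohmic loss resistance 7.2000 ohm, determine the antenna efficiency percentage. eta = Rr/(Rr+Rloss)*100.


eta = 63.870 / (63.870 + 7.2000) * 100 = 89.87%

89.87%


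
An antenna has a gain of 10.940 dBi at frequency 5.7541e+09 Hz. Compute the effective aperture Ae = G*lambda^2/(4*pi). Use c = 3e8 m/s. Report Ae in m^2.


lambda = c / f = 3.0000e+08 / 5.7541e+09 = 0.05213674 m
G_linear = 10^(10.940/10) = 12.41652
Ae = G_linear * lambda^2 / (4*pi) = 12.41652 * 0.05213674^2 / (4*pi) = 2.686e-03 m^2

2.686e-03 m^2


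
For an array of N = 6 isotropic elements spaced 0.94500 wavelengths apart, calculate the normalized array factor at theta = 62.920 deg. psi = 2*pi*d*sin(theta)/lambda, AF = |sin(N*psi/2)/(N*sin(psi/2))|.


psi = 2*pi*0.94500*sin(62.920 deg) = 5.286680 rad
AF = |sin(6*5.286680/2) / (6*sin(5.286680/2))| = 0.05283

0.05283


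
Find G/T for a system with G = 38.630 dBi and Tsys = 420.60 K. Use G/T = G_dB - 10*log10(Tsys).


G/T = 38.630 - 10*log10(420.60) = 38.630 - 26.23869 = 12.39 dB/K

12.39 dB/K


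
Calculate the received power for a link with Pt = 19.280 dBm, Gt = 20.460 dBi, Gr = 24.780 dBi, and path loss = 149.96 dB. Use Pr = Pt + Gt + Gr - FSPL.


Pr = 19.280 + 20.460 + 24.780 - 149.96 = -85.44 dBm

-85.44 dBm


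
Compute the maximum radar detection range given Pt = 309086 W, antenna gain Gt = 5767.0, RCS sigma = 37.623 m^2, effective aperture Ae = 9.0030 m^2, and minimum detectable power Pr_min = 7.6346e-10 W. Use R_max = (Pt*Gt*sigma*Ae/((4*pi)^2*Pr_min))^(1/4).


R^4 = 309086*5767.0*37.623*9.0030 / ((4*pi)^2 * 7.6346e-10) = 5.007996e+18
R_max = 5.007996e+18^0.25 = 47306 m

47306 m


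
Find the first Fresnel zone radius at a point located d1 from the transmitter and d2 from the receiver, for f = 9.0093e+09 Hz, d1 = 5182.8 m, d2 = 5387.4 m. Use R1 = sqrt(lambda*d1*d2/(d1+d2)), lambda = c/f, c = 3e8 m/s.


lambda = c / f = 3.0000e+08 / 9.0093e+09 = 0.03329892 m
R1 = sqrt(0.03329892 * 5182.8 * 5387.4 / (5182.8 + 5387.4)) = 9.379 m

9.379 m


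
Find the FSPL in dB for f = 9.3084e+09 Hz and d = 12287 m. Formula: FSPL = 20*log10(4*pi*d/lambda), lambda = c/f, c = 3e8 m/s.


lambda = c / f = 3.0000e+08 / 9.3084e+09 = 0.03222895 m
FSPL = 20 * log10(4*pi*12287/0.03222895) = 133.6 dB

133.6 dB


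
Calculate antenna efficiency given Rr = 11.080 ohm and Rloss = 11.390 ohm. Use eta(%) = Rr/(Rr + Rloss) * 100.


eta = 11.080 / (11.080 + 11.390) * 100 = 49.31%

49.31%


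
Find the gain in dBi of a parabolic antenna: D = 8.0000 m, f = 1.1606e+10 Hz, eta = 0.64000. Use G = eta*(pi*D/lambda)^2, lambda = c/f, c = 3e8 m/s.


lambda = c / f = 3.0000e+08 / 1.1606e+10 = 0.02584870 m
G_linear = 0.64000 * (pi * 8.0000 / 0.02584870)^2 = 605037.5
G_dBi = 10 * log10(605037.5) = 57.82 dBi

57.82 dBi


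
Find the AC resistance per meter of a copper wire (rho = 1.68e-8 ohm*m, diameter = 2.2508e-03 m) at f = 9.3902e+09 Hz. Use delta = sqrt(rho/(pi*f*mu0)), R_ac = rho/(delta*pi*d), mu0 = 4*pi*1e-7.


delta = sqrt(1.68e-8 / (pi * 9.3902e+09 * 4*pi*1e-7)) = 6.731895e-07 m
R_ac = 1.68e-8 / (6.731895e-07 * pi * 2.2508e-03) = 3.529 ohm/m

3.529 ohm/m


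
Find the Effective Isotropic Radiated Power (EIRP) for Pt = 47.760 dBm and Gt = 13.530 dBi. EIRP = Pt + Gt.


EIRP = Pt + Gt = 47.760 + 13.530 = 61.29 dBm

61.29 dBm


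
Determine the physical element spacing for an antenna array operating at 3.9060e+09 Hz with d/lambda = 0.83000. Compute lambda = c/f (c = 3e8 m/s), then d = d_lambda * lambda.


lambda = c / f = 3.0000e+08 / 3.9060e+09 = 0.07680492 m
d = 0.83000 * 0.07680492 = 0.06375 m

0.06375 m


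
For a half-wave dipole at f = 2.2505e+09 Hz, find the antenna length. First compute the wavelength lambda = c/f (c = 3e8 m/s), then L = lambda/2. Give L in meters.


lambda = c / f = 3.0000e+08 / 2.2505e+09 = 0.1333037 m
L = lambda / 2 = 0.1333037 / 2 = 0.06665 m

0.06665 m


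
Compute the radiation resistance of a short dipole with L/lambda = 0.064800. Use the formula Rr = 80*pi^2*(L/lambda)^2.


Rr = 80 * pi^2 * (0.064800)^2 = 80 * 9.869604 * 4.199040e-03 = 3.315 ohm

3.315 ohm


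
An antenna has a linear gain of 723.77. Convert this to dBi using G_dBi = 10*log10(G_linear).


G_dBi = 10 * log10(723.77) = 28.60 dBi

28.60 dBi


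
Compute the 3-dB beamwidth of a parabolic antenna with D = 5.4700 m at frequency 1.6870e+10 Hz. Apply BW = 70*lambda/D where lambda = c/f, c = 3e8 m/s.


lambda = c / f = 3.0000e+08 / 1.6870e+10 = 0.01778305 m
BW = 70 * 0.01778305 / 5.4700 = 0.2276 deg

0.2276 deg


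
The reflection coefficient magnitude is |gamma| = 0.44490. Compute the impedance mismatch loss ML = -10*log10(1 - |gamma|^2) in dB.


ML = -10 * log10(1 - 0.44490^2) = -10 * log10(0.80206399) = 0.9579 dB

0.9579 dB


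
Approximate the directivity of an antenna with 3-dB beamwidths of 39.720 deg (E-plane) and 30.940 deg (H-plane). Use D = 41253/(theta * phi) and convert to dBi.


D_linear = 41253 / (39.720 * 30.940) = 33.56804
D_dBi = 10 * log10(33.56804) = 15.26 dBi

15.26 dBi


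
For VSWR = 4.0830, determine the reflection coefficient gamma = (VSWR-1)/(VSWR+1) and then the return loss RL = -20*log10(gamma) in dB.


gamma = (4.0830 - 1) / (4.0830 + 1) = 0.6065316
RL = -20 * log10(0.6065316) = 4.343 dB

4.343 dB


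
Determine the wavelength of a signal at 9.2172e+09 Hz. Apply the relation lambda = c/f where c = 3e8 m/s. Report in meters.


lambda = c / f = 3.0000e+08 / 9.2172e+09 = 0.03255 m

0.03255 m


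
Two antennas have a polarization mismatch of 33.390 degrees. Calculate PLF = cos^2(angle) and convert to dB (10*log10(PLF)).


PLF_linear = cos^2(33.390 deg) = 0.6971314
PLF_dB = 10 * log10(0.6971314) = -1.567 dB

-1.567 dB


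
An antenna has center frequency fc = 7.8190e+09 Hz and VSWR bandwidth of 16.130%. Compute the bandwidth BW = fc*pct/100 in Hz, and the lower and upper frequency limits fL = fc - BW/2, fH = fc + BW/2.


BW = 7.8190e+09 * 16.130/100 = 1.261205e+09 Hz
fL = 7.8190e+09 - 1.261205e+09/2 = 7.188e+09 Hz
fH = 7.8190e+09 + 1.261205e+09/2 = 8.450e+09 Hz

BW=1.261e+09 Hz, fL=7.188e+09 Hz, fH=8.450e+09 Hz


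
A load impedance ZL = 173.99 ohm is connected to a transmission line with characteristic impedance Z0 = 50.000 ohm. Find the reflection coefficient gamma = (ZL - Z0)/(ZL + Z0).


gamma = (173.99 - 50.000) / (173.99 + 50.000) = 0.5536

0.5536


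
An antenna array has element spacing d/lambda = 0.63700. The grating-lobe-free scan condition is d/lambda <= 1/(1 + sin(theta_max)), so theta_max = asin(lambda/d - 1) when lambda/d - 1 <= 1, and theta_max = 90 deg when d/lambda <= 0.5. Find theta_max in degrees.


lambda/d - 1 = 1/0.63700 - 1 = 0.5698587
theta_max = asin(0.5698587) = 34.74 deg

34.74 deg


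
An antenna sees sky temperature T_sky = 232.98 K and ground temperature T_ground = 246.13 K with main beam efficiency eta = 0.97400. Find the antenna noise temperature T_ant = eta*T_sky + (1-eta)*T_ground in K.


T_ant = 0.97400 * 232.98 + (1 - 0.97400) * 246.13 = 233.3 K

233.3 K


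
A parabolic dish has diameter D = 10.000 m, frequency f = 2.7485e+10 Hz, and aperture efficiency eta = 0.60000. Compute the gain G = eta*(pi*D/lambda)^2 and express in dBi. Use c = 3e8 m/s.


lambda = c / f = 3.0000e+08 / 2.7485e+10 = 0.01091504 m
G_linear = 0.60000 * (pi * 10.000 / 0.01091504)^2 = 4.970503e+06
G_dBi = 10 * log10(4.970503e+06) = 66.96 dBi

66.96 dBi


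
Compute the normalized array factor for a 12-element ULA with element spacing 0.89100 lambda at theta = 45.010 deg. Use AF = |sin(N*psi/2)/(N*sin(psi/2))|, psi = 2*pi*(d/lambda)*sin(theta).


psi = 2*pi*0.89100*sin(45.010 deg) = 3.959300 rad
AF = |sin(12*3.959300/2) / (12*sin(3.959300/2))| = 0.08912

0.08912


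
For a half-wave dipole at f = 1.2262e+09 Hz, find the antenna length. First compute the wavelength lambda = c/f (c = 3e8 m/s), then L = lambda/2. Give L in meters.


lambda = c / f = 3.0000e+08 / 1.2262e+09 = 0.2446583 m
L = lambda / 2 = 0.2446583 / 2 = 0.1223 m

0.1223 m


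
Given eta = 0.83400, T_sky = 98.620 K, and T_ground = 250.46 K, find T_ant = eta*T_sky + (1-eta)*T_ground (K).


T_ant = 0.83400 * 98.620 + (1 - 0.83400) * 250.46 = 123.8 K

123.8 K


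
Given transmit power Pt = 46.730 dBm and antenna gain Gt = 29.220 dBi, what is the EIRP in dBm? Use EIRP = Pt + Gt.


EIRP = Pt + Gt = 46.730 + 29.220 = 75.95 dBm

75.95 dBm


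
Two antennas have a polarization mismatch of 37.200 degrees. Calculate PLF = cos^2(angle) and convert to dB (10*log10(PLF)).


PLF_linear = cos^2(37.200 deg) = 0.6344599
PLF_dB = 10 * log10(0.6344599) = -1.976 dB

-1.976 dB


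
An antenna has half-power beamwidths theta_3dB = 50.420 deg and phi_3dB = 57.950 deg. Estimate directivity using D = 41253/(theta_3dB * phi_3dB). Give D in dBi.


D_linear = 41253 / (50.420 * 57.950) = 14.11885
D_dBi = 10 * log10(14.11885) = 11.50 dBi

11.50 dBi


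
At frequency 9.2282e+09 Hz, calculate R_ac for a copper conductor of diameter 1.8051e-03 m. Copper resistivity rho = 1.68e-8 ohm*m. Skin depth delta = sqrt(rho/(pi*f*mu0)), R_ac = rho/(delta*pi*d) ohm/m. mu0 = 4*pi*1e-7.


delta = sqrt(1.68e-8 / (pi * 9.2282e+09 * 4*pi*1e-7)) = 6.790727e-07 m
R_ac = 1.68e-8 / (6.790727e-07 * pi * 1.8051e-03) = 4.363 ohm/m

4.363 ohm/m


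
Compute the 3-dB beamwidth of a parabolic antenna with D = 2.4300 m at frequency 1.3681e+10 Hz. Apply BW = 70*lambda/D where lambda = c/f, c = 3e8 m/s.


lambda = c / f = 3.0000e+08 / 1.3681e+10 = 0.02192822 m
BW = 70 * 0.02192822 / 2.4300 = 0.6317 deg

0.6317 deg


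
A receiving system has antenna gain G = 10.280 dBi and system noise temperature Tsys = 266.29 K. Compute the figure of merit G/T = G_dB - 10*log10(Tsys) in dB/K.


G/T = 10.280 - 10*log10(266.29) = 10.280 - 24.25355 = -13.97 dB/K

-13.97 dB/K


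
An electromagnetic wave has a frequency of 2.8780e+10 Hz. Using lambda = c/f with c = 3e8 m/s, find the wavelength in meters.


lambda = c / f = 3.0000e+08 / 2.8780e+10 = 0.01042 m

0.01042 m


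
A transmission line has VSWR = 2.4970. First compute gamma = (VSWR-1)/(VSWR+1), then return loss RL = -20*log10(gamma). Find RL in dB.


gamma = (2.4970 - 1) / (2.4970 + 1) = 0.4280812
RL = -20 * log10(0.4280812) = 7.369 dB

7.369 dB


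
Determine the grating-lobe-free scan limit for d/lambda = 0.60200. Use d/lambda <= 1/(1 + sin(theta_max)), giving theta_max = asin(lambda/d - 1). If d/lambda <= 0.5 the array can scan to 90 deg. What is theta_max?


lambda/d - 1 = 1/0.60200 - 1 = 0.6611296
theta_max = asin(0.6611296) = 41.39 deg

41.39 deg


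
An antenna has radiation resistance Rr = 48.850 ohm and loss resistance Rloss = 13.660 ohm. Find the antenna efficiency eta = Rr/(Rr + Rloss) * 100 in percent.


eta = 48.850 / (48.850 + 13.660) * 100 = 78.15%

78.15%


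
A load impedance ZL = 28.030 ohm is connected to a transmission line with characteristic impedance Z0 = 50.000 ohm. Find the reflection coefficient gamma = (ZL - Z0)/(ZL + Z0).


gamma = (28.030 - 50.000) / (28.030 + 50.000) = -0.2816

-0.2816


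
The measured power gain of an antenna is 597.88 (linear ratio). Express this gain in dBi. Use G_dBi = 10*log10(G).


G_dBi = 10 * log10(597.88) = 27.77 dBi

27.77 dBi


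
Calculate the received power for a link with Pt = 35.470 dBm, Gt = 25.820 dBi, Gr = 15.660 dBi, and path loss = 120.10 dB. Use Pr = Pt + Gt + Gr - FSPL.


Pr = 35.470 + 25.820 + 15.660 - 120.10 = -43.15 dBm

-43.15 dBm


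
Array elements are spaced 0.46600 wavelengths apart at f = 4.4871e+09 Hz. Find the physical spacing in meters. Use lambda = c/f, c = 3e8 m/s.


lambda = c / f = 3.0000e+08 / 4.4871e+09 = 0.06685833 m
d = 0.46600 * 0.06685833 = 0.03116 m

0.03116 m


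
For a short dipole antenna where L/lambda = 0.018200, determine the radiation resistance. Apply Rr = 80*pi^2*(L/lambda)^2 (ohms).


Rr = 80 * pi^2 * (0.018200)^2 = 80 * 9.869604 * 3.312400e-04 = 0.2615 ohm

0.2615 ohm


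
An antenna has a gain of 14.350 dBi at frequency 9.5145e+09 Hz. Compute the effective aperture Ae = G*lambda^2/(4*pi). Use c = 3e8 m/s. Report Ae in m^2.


lambda = c / f = 3.0000e+08 / 9.5145e+09 = 0.03153082 m
G_linear = 10^(14.350/10) = 27.22701
Ae = G_linear * lambda^2 / (4*pi) = 27.22701 * 0.03153082^2 / (4*pi) = 2.154e-03 m^2

2.154e-03 m^2


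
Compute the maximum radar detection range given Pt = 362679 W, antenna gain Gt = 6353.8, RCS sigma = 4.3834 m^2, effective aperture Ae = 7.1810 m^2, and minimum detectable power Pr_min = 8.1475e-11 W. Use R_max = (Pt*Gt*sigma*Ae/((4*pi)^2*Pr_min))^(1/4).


R^4 = 362679*6353.8*4.3834*7.1810 / ((4*pi)^2 * 8.1475e-11) = 5.637777e+18
R_max = 5.637777e+18^0.25 = 48728 m

48728 m


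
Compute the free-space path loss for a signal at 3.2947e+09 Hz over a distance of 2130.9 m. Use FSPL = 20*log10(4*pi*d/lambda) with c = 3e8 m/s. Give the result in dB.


lambda = c / f = 3.0000e+08 / 3.2947e+09 = 0.09105533 m
FSPL = 20 * log10(4*pi*2130.9/0.09105533) = 109.4 dB

109.4 dB


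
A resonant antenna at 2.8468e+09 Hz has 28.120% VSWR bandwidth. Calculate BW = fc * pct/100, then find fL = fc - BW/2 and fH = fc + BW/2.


BW = 2.8468e+09 * 28.120/100 = 8.005202e+08 Hz
fL = 2.8468e+09 - 8.005202e+08/2 = 2.447e+09 Hz
fH = 2.8468e+09 + 8.005202e+08/2 = 3.247e+09 Hz

BW=8.005e+08 Hz, fL=2.447e+09 Hz, fH=3.247e+09 Hz


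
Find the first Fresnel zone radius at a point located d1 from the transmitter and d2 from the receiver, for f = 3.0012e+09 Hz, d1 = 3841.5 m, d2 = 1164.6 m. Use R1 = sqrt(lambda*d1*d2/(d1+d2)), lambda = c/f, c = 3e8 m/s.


lambda = c / f = 3.0000e+08 / 3.0012e+09 = 0.09996002 m
R1 = sqrt(0.09996002 * 3841.5 * 1164.6 / (3841.5 + 1164.6)) = 9.452 m

9.452 m


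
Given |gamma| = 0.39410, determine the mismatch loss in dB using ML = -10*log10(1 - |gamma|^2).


ML = -10 * log10(1 - 0.39410^2) = -10 * log10(0.84468519) = 0.7331 dB

0.7331 dB


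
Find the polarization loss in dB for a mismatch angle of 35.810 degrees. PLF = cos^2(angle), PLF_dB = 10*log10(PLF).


PLF_linear = cos^2(35.810 deg) = 0.6576589
PLF_dB = 10 * log10(0.6576589) = -1.820 dB

-1.820 dB


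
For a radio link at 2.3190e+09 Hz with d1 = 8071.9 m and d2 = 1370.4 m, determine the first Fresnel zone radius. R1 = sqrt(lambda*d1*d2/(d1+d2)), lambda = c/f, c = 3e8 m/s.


lambda = c / f = 3.0000e+08 / 2.3190e+09 = 0.1293661 m
R1 = sqrt(0.1293661 * 8071.9 * 1370.4 / (8071.9 + 1370.4)) = 12.31 m

12.31 m


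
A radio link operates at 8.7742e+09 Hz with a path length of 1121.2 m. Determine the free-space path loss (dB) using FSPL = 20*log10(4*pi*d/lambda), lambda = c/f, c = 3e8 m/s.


lambda = c / f = 3.0000e+08 / 8.7742e+09 = 0.03419115 m
FSPL = 20 * log10(4*pi*1121.2/0.03419115) = 112.3 dB

112.3 dB


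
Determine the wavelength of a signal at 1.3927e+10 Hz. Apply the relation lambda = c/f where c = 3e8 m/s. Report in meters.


lambda = c / f = 3.0000e+08 / 1.3927e+10 = 0.02154 m

0.02154 m


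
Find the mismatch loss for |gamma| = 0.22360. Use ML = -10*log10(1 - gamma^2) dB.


ML = -10 * log10(1 - 0.22360^2) = -10 * log10(0.95000304) = 0.2228 dB

0.2228 dB


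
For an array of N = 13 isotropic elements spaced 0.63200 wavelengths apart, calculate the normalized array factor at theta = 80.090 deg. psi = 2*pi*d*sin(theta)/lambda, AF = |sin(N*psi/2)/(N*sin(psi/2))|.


psi = 2*pi*0.63200*sin(80.090 deg) = 3.911723 rad
AF = |sin(13*3.911723/2) / (13*sin(3.911723/2))| = 0.02401

0.02401


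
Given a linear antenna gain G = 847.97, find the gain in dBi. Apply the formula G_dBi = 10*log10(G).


G_dBi = 10 * log10(847.97) = 29.28 dBi

29.28 dBi


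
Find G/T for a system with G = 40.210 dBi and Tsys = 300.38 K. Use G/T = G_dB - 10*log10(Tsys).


G/T = 40.210 - 10*log10(300.38) = 40.210 - 24.77671 = 15.43 dB/K

15.43 dB/K


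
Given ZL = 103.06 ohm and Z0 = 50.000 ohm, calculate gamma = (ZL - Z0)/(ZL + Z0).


gamma = (103.06 - 50.000) / (103.06 + 50.000) = 0.3467

0.3467


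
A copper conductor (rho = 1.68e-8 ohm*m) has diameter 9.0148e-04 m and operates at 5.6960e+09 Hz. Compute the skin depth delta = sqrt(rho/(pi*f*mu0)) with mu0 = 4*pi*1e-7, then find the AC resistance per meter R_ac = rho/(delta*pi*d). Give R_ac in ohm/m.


delta = sqrt(1.68e-8 / (pi * 5.6960e+09 * 4*pi*1e-7)) = 8.643503e-07 m
R_ac = 1.68e-8 / (8.643503e-07 * pi * 9.0148e-04) = 6.863 ohm/m

6.863 ohm/m


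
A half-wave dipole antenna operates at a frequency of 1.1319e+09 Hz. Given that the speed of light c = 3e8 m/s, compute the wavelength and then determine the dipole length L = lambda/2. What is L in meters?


lambda = c / f = 3.0000e+08 / 1.1319e+09 = 0.2650411 m
L = lambda / 2 = 0.2650411 / 2 = 0.1325 m

0.1325 m


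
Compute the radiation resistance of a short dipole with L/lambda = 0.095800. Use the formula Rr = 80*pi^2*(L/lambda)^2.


Rr = 80 * pi^2 * (0.095800)^2 = 80 * 9.869604 * 9.177640e-03 = 7.246 ohm

7.246 ohm


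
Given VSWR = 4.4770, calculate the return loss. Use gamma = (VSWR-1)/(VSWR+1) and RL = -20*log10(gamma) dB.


gamma = (4.4770 - 1) / (4.4770 + 1) = 0.6348366
RL = -20 * log10(0.6348366) = 3.947 dB

3.947 dB


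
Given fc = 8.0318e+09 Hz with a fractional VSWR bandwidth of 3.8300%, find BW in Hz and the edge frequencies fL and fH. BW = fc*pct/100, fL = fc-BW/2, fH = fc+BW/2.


BW = 8.0318e+09 * 3.8300/100 = 3.076179e+08 Hz
fL = 8.0318e+09 - 3.076179e+08/2 = 7.878e+09 Hz
fH = 8.0318e+09 + 3.076179e+08/2 = 8.186e+09 Hz

BW=3.076e+08 Hz, fL=7.878e+09 Hz, fH=8.186e+09 Hz


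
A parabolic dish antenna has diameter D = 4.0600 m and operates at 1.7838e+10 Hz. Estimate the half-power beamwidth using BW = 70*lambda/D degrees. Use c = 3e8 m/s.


lambda = c / f = 3.0000e+08 / 1.7838e+10 = 0.01681803 m
BW = 70 * 0.01681803 / 4.0600 = 0.2900 deg

0.2900 deg


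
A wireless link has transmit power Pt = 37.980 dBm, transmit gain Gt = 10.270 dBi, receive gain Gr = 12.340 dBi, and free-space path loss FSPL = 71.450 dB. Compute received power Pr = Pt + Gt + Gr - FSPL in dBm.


Pr = 37.980 + 10.270 + 12.340 - 71.450 = -10.86 dBm

-10.86 dBm


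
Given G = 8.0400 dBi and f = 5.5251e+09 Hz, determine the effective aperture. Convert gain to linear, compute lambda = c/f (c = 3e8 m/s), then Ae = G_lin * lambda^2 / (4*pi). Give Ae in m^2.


lambda = c / f = 3.0000e+08 / 5.5251e+09 = 0.05429766 m
G_linear = 10^(8.0400/10) = 6.367955
Ae = G_linear * lambda^2 / (4*pi) = 6.367955 * 0.05429766^2 / (4*pi) = 1.494e-03 m^2

1.494e-03 m^2


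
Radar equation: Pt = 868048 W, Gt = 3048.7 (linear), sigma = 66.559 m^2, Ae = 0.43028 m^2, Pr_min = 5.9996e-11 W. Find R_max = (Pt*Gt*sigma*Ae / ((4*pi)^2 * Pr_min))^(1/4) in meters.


R^4 = 868048*3048.7*66.559*0.43028 / ((4*pi)^2 * 5.9996e-11) = 7.999712e+18
R_max = 7.999712e+18^0.25 = 53182 m

53182 m


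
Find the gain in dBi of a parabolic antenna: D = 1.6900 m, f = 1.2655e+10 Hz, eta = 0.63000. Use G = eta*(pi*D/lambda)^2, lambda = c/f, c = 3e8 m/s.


lambda = c / f = 3.0000e+08 / 1.2655e+10 = 0.02370605 m
G_linear = 0.63000 * (pi * 1.6900 / 0.02370605)^2 = 31600.60
G_dBi = 10 * log10(31600.60) = 45.00 dBi

45.00 dBi


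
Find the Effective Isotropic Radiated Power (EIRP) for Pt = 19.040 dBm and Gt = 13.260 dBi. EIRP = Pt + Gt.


EIRP = Pt + Gt = 19.040 + 13.260 = 32.30 dBm

32.30 dBm


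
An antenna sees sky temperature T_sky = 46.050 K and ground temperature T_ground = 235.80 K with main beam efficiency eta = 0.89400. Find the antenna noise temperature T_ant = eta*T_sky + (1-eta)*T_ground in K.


T_ant = 0.89400 * 46.050 + (1 - 0.89400) * 235.80 = 66.16 K

66.16 K


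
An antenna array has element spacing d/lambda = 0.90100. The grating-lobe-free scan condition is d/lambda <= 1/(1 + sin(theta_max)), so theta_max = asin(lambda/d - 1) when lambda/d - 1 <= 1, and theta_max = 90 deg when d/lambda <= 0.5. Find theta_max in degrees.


lambda/d - 1 = 1/0.90100 - 1 = 0.1098779
theta_max = asin(0.1098779) = 6.308 deg

6.308 deg


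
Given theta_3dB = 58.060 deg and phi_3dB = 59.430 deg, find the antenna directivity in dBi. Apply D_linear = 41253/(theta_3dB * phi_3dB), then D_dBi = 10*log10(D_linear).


D_linear = 41253 / (58.060 * 59.430) = 11.95564
D_dBi = 10 * log10(11.95564) = 10.78 dBi

10.78 dBi


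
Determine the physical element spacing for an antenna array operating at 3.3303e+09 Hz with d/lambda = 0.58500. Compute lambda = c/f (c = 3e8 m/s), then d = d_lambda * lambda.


lambda = c / f = 3.0000e+08 / 3.3303e+09 = 0.09008197 m
d = 0.58500 * 0.09008197 = 0.05270 m

0.05270 m


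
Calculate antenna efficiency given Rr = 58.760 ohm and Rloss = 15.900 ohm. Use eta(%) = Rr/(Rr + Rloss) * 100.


eta = 58.760 / (58.760 + 15.900) * 100 = 78.70%

78.70%


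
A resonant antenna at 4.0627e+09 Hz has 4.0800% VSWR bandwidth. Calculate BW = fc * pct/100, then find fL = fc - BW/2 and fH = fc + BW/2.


BW = 4.0627e+09 * 4.0800/100 = 1.657582e+08 Hz
fL = 4.0627e+09 - 1.657582e+08/2 = 3.980e+09 Hz
fH = 4.0627e+09 + 1.657582e+08/2 = 4.146e+09 Hz

BW=1.658e+08 Hz, fL=3.980e+09 Hz, fH=4.146e+09 Hz


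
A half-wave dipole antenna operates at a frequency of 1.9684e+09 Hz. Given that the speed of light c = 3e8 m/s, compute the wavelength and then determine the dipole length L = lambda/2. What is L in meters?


lambda = c / f = 3.0000e+08 / 1.9684e+09 = 0.1524080 m
L = lambda / 2 = 0.1524080 / 2 = 0.07620 m

0.07620 m


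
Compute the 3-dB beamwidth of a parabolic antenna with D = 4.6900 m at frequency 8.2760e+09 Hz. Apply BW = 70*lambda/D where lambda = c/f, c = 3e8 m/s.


lambda = c / f = 3.0000e+08 / 8.2760e+09 = 0.03624940 m
BW = 70 * 0.03624940 / 4.6900 = 0.5410 deg

0.5410 deg


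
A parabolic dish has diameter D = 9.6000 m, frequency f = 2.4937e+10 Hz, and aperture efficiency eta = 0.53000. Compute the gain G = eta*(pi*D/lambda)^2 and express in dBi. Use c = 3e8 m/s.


lambda = c / f = 3.0000e+08 / 2.4937e+10 = 0.01203032 m
G_linear = 0.53000 * (pi * 9.6000 / 0.01203032)^2 = 3.330916e+06
G_dBi = 10 * log10(3.330916e+06) = 65.23 dBi

65.23 dBi


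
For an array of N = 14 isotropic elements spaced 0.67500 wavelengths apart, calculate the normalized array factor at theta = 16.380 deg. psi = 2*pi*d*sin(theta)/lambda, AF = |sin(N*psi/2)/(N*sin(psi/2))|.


psi = 2*pi*0.67500*sin(16.380 deg) = 1.196032 rad
AF = |sin(14*1.196032/2) / (14*sin(1.196032/2))| = 0.1102

0.1102


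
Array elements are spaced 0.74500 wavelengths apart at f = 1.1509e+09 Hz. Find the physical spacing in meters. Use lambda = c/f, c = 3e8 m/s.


lambda = c / f = 3.0000e+08 / 1.1509e+09 = 0.2606656 m
d = 0.74500 * 0.2606656 = 0.1942 m

0.1942 m


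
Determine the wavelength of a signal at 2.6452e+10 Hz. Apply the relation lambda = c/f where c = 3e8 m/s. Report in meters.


lambda = c / f = 3.0000e+08 / 2.6452e+10 = 0.01134 m

0.01134 m


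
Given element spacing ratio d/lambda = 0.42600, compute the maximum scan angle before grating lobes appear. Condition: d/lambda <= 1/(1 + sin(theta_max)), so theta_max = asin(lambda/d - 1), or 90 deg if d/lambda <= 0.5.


lambda/d - 1 = 1/0.42600 - 1 = 1.347418 >= 1
d/lambda <= 0.5, so the array can scan to endfire without grating lobes: theta_max = 90 deg

90 deg


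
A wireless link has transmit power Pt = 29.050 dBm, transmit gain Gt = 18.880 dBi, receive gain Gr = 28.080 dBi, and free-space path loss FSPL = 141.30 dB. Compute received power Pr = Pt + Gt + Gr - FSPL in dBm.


Pr = 29.050 + 18.880 + 28.080 - 141.30 = -65.29 dBm

-65.29 dBm


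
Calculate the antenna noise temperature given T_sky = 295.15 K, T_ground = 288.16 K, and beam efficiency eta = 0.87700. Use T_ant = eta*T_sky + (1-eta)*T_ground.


T_ant = 0.87700 * 295.15 + (1 - 0.87700) * 288.16 = 294.3 K

294.3 K


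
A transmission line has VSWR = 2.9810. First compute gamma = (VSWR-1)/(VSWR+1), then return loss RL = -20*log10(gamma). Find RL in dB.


gamma = (2.9810 - 1) / (2.9810 + 1) = 0.4976137
RL = -20 * log10(0.4976137) = 6.062 dB

6.062 dB


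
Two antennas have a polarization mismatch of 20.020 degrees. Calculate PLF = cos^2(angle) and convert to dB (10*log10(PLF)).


PLF_linear = cos^2(20.020 deg) = 0.8827978
PLF_dB = 10 * log10(0.8827978) = -0.5414 dB

-0.5414 dB


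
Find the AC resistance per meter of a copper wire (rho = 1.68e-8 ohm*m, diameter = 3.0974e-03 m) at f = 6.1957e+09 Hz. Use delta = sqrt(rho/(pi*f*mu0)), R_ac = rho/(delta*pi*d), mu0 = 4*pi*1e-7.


delta = sqrt(1.68e-8 / (pi * 6.1957e+09 * 4*pi*1e-7)) = 8.287615e-07 m
R_ac = 1.68e-8 / (8.287615e-07 * pi * 3.0974e-03) = 2.083 ohm/m

2.083 ohm/m


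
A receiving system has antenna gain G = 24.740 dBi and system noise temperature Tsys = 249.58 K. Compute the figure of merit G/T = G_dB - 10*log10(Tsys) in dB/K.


G/T = 24.740 - 10*log10(249.58) = 24.740 - 23.97210 = 0.7679 dB/K

0.7679 dB/K


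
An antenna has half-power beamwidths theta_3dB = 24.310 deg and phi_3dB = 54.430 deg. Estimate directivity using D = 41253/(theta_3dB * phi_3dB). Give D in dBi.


D_linear = 41253 / (24.310 * 54.430) = 31.17685
D_dBi = 10 * log10(31.17685) = 14.94 dBi

14.94 dBi


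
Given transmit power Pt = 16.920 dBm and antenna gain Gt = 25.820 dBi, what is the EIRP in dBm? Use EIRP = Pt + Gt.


EIRP = Pt + Gt = 16.920 + 25.820 = 42.74 dBm

42.74 dBm


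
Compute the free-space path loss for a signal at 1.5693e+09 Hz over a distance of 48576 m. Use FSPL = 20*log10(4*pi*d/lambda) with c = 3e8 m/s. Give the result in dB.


lambda = c / f = 3.0000e+08 / 1.5693e+09 = 0.1911680 m
FSPL = 20 * log10(4*pi*48576/0.1911680) = 130.1 dB

130.1 dB


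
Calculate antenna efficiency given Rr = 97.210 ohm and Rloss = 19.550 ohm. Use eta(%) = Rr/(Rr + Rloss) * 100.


eta = 97.210 / (97.210 + 19.550) * 100 = 83.26%

83.26%


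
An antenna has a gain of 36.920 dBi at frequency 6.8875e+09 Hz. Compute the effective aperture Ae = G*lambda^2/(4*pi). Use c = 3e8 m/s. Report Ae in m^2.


lambda = c / f = 3.0000e+08 / 6.8875e+09 = 0.04355717 m
G_linear = 10^(36.920/10) = 4920.395
Ae = G_linear * lambda^2 / (4*pi) = 4920.395 * 0.04355717^2 / (4*pi) = 0.7429 m^2

0.7429 m^2


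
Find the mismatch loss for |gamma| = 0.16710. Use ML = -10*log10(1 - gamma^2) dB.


ML = -10 * log10(1 - 0.16710^2) = -10 * log10(0.97207759) = 0.1230 dB

0.1230 dB


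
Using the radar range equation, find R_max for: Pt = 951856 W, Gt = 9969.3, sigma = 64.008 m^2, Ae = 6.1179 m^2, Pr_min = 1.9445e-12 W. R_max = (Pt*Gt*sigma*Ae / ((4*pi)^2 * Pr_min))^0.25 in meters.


R^4 = 951856*9969.3*64.008*6.1179 / ((4*pi)^2 * 1.9445e-12) = 1.210166e+22
R_max = 1.210166e+22^0.25 = 331674 m

331674 m
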